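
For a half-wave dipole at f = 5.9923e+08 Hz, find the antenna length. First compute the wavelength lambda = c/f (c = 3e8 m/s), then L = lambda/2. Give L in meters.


lambda = c / f = 3.0000e+08 / 5.9923e+08 = 0.5006425 m
L = lambda / 2 = 0.5006425 / 2 = 0.2503 m

0.2503 m


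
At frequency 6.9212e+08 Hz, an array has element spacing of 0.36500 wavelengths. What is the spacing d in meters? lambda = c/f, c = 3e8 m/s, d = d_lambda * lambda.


lambda = c / f = 3.0000e+08 / 6.9212e+08 = 0.4334508 m
d = 0.36500 * 0.4334508 = 0.1582 m

0.1582 m


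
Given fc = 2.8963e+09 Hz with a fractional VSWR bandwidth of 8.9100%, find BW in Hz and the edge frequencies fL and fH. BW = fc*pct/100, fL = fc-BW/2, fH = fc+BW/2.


BW = 2.8963e+09 * 8.9100/100 = 2.580603e+08 Hz
fL = 2.8963e+09 - 2.580603e+08/2 = 2.767e+09 Hz
fH = 2.8963e+09 + 2.580603e+08/2 = 3.025e+09 Hz

BW=2.581e+08 Hz, fL=2.767e+09 Hz, fH=3.025e+09 Hz


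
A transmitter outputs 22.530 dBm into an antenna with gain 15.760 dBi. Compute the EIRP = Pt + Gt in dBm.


EIRP = Pt + Gt = 22.530 + 15.760 = 38.29 dBm

38.29 dBm


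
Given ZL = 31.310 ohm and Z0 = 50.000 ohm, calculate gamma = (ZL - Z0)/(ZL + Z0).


gamma = (31.310 - 50.000) / (31.310 + 50.000) = -0.2299

-0.2299


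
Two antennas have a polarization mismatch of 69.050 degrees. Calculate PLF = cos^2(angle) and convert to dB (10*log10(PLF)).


PLF_linear = cos^2(69.050 deg) = 0.1278442
PLF_dB = 10 * log10(0.1278442) = -8.933 dB

-8.933 dB


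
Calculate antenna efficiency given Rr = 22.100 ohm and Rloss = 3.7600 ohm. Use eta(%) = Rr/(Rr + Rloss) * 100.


eta = 22.100 / (22.100 + 3.7600) * 100 = 85.46%

85.46%


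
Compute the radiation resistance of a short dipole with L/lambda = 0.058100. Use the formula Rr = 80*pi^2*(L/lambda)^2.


Rr = 80 * pi^2 * (0.058100)^2 = 80 * 9.869604 * 3.375610e-03 = 2.665 ohm

2.665 ohm


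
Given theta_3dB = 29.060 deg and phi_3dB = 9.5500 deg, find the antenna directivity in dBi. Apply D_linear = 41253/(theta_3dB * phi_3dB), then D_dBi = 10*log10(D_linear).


D_linear = 41253 / (29.060 * 9.5500) = 148.6471
D_dBi = 10 * log10(148.6471) = 21.72 dBi

21.72 dBi


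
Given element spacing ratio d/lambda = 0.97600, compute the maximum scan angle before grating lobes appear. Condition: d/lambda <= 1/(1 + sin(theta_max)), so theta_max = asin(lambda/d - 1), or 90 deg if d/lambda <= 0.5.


lambda/d - 1 = 1/0.97600 - 1 = 0.02459016
theta_max = asin(0.02459016) = 1.409 deg

1.409 deg


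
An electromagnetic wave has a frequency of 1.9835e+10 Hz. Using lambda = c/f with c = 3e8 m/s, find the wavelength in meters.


lambda = c / f = 3.0000e+08 / 1.9835e+10 = 0.01512 m

0.01512 m


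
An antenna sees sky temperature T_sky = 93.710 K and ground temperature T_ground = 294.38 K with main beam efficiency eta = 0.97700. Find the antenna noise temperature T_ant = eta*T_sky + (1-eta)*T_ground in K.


T_ant = 0.97700 * 93.710 + (1 - 0.97700) * 294.38 = 98.33 K

98.33 K


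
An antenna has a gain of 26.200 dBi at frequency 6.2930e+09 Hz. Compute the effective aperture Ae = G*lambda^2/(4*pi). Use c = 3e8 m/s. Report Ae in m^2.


lambda = c / f = 3.0000e+08 / 6.2930e+09 = 0.04767202 m
G_linear = 10^(26.200/10) = 416.8694
Ae = G_linear * lambda^2 / (4*pi) = 416.8694 * 0.04767202^2 / (4*pi) = 0.07539 m^2

0.07539 m^2


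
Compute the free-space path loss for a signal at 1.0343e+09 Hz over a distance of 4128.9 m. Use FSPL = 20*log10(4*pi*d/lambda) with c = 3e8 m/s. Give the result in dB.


lambda = c / f = 3.0000e+08 / 1.0343e+09 = 0.2900512 m
FSPL = 20 * log10(4*pi*4128.9/0.2900512) = 105.1 dB

105.1 dB


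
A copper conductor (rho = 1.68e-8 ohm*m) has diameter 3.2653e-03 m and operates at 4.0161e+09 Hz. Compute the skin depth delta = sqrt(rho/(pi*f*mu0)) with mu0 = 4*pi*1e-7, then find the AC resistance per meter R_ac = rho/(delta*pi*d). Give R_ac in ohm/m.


delta = sqrt(1.68e-8 / (pi * 4.0161e+09 * 4*pi*1e-7)) = 1.029372e-06 m
R_ac = 1.68e-8 / (1.029372e-06 * pi * 3.2653e-03) = 1.591 ohm/m

1.591 ohm/m


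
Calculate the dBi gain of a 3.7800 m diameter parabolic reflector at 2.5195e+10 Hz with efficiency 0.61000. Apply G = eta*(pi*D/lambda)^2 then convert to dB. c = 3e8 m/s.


lambda = c / f = 3.0000e+08 / 2.5195e+10 = 0.01190712 m
G_linear = 0.61000 * (pi * 3.7800 / 0.01190712)^2 = 606735.9
G_dBi = 10 * log10(606735.9) = 57.83 dBi

57.83 dBi


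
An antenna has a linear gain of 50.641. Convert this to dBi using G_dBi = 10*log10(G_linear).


G_dBi = 10 * log10(50.641) = 17.05 dBi

17.05 dBi


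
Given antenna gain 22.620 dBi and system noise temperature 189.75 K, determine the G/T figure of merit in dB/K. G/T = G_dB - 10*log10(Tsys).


G/T = 22.620 - 10*log10(189.75) = 22.620 - 22.78182 = -0.1618 dB/K

-0.1618 dB/K


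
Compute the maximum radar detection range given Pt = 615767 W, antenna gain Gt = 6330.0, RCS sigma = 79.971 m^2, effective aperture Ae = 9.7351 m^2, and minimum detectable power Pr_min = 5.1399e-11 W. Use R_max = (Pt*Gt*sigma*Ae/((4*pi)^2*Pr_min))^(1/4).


R^4 = 615767*6330.0*79.971*9.7351 / ((4*pi)^2 * 5.1399e-11) = 3.738683e+20
R_max = 3.738683e+20^0.25 = 139053 m

139053 m


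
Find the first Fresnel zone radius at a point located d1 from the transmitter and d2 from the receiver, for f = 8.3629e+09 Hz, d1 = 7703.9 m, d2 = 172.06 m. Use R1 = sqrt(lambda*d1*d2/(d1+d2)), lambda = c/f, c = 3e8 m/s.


lambda = c / f = 3.0000e+08 / 8.3629e+09 = 0.03587272 m
R1 = sqrt(0.03587272 * 7703.9 * 172.06 / (7703.9 + 172.06)) = 2.457 m

2.457 m


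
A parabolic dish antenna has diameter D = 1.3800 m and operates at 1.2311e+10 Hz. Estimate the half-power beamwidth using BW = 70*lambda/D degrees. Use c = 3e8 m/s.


lambda = c / f = 3.0000e+08 / 1.2311e+10 = 0.02436845 m
BW = 70 * 0.02436845 / 1.3800 = 1.236 deg

1.236 deg


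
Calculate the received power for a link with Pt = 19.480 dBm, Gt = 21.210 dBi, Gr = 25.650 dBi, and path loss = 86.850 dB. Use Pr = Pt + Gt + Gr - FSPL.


Pr = 19.480 + 21.210 + 25.650 - 86.850 = -20.51 dBm

-20.51 dBm


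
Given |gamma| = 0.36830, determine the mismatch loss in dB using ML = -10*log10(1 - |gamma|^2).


ML = -10 * log10(1 - 0.36830^2) = -10 * log10(0.86435511) = 0.6331 dB

0.6331 dB


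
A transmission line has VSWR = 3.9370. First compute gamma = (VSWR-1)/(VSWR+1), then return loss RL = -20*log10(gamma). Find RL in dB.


gamma = (3.9370 - 1) / (3.9370 + 1) = 0.5948957
RL = -20 * log10(0.5948957) = 4.511 dB

4.511 dB


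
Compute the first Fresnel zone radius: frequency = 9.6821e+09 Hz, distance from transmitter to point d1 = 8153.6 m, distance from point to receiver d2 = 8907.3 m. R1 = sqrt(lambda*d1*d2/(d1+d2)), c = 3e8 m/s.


lambda = c / f = 3.0000e+08 / 9.6821e+09 = 0.03098501 m
R1 = sqrt(0.03098501 * 8153.6 * 8907.3 / (8153.6 + 8907.3)) = 11.48 m

11.48 m


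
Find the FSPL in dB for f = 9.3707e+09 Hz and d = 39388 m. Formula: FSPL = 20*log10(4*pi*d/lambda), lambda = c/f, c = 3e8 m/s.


lambda = c / f = 3.0000e+08 / 9.3707e+09 = 0.03201468 m
FSPL = 20 * log10(4*pi*39388/0.03201468) = 143.8 dB

143.8 dB


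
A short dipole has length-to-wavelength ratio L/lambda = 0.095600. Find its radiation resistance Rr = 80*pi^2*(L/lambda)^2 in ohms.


Rr = 80 * pi^2 * (0.095600)^2 = 80 * 9.869604 * 9.139360e-03 = 7.216 ohm

7.216 ohm


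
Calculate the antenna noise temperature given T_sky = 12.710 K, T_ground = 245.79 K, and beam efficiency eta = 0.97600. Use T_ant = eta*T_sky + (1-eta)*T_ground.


T_ant = 0.97600 * 12.710 + (1 - 0.97600) * 245.79 = 18.30 K

18.30 K


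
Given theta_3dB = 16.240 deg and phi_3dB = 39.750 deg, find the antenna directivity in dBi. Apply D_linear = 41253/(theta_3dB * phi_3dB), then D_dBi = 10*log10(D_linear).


D_linear = 41253 / (16.240 * 39.750) = 63.90464
D_dBi = 10 * log10(63.90464) = 18.06 dBi

18.06 dBi


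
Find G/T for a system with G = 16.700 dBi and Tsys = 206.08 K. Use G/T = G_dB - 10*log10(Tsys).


G/T = 16.700 - 10*log10(206.08) = 16.700 - 23.14036 = -6.440 dB/K

-6.440 dB/K


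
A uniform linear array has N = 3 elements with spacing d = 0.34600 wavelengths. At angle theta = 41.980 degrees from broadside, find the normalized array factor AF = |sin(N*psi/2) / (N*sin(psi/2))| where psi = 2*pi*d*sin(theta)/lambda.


psi = 2*pi*0.34600*sin(41.980 deg) = 1.454114 rad
AF = |sin(3*1.454114/2) / (3*sin(1.454114/2))| = 0.4109

0.4109


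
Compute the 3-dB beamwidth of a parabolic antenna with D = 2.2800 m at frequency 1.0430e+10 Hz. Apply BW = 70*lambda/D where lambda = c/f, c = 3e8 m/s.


lambda = c / f = 3.0000e+08 / 1.0430e+10 = 0.02876318 m
BW = 70 * 0.02876318 / 2.2800 = 0.8831 deg

0.8831 deg


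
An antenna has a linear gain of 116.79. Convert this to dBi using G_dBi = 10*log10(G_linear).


G_dBi = 10 * log10(116.79) = 20.67 dBi

20.67 dBi


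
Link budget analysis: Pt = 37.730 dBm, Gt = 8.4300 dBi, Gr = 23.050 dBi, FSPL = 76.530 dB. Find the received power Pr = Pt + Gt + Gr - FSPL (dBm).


Pr = 37.730 + 8.4300 + 23.050 - 76.530 = -7.32 dBm

-7.32 dBm


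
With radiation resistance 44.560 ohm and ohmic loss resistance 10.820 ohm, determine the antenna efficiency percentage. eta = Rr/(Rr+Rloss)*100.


eta = 44.560 / (44.560 + 10.820) * 100 = 80.46%

80.46%


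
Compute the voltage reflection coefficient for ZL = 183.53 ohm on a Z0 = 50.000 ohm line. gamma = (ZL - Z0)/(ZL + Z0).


gamma = (183.53 - 50.000) / (183.53 + 50.000) = 0.5718

0.5718


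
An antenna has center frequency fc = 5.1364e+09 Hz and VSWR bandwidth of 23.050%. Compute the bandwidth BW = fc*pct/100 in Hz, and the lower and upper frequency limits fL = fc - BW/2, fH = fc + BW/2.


BW = 5.1364e+09 * 23.050/100 = 1.183940e+09 Hz
fL = 5.1364e+09 - 1.183940e+09/2 = 4.544e+09 Hz
fH = 5.1364e+09 + 1.183940e+09/2 = 5.728e+09 Hz

BW=1.184e+09 Hz, fL=4.544e+09 Hz, fH=5.728e+09 Hz


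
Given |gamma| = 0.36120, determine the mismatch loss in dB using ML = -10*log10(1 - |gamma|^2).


ML = -10 * log10(1 - 0.36120^2) = -10 * log10(0.86953456) = 0.6071 dB

0.6071 dB


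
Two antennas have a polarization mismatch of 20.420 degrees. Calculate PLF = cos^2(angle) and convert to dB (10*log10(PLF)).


PLF_linear = cos^2(20.420 deg) = 0.8782693
PLF_dB = 10 * log10(0.8782693) = -0.5637 dB

-0.5637 dB


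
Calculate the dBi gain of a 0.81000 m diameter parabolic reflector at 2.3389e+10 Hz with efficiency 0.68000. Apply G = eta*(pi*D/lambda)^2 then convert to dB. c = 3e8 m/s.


lambda = c / f = 3.0000e+08 / 2.3389e+10 = 0.01282654 m
G_linear = 0.68000 * (pi * 0.81000 / 0.01282654)^2 = 26764.53
G_dBi = 10 * log10(26764.53) = 44.28 dBi

44.28 dBi


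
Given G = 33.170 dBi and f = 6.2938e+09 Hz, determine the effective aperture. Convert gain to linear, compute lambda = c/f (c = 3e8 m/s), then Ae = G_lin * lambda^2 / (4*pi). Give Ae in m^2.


lambda = c / f = 3.0000e+08 / 6.2938e+09 = 0.04766596 m
G_linear = 10^(33.170/10) = 2074.914
Ae = G_linear * lambda^2 / (4*pi) = 2074.914 * 0.04766596^2 / (4*pi) = 0.3752 m^2

0.3752 m^2


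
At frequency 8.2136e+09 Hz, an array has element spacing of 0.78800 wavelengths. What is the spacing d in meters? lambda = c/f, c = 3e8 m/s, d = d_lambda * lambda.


lambda = c / f = 3.0000e+08 / 8.2136e+09 = 0.03652479 m
d = 0.78800 * 0.03652479 = 0.02878 m

0.02878 m


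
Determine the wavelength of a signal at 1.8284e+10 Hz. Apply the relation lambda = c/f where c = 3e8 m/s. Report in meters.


lambda = c / f = 3.0000e+08 / 1.8284e+10 = 0.01641 m

0.01641 m


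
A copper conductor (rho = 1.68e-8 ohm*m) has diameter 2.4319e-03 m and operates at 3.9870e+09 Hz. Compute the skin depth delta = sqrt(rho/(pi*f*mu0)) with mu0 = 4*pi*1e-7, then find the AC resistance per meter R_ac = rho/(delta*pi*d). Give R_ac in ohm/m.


delta = sqrt(1.68e-8 / (pi * 3.9870e+09 * 4*pi*1e-7)) = 1.033122e-06 m
R_ac = 1.68e-8 / (1.033122e-06 * pi * 2.4319e-03) = 2.128 ohm/m

2.128 ohm/m


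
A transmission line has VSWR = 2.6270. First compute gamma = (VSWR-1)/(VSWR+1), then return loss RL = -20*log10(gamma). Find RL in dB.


gamma = (2.6270 - 1) / (2.6270 + 1) = 0.4485801
RL = -20 * log10(0.4485801) = 6.963 dB

6.963 dB


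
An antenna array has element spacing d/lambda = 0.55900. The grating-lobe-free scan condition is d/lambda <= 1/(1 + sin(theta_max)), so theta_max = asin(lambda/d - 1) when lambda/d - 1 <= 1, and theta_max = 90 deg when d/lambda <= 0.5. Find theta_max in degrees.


lambda/d - 1 = 1/0.55900 - 1 = 0.7889088
theta_max = asin(0.7889088) = 52.08 deg

52.08 deg


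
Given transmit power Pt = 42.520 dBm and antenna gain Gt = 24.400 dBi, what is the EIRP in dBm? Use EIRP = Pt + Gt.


EIRP = Pt + Gt = 42.520 + 24.400 = 66.92 dBm

66.92 dBm


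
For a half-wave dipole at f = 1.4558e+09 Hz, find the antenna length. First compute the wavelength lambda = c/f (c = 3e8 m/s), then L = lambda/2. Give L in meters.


lambda = c / f = 3.0000e+08 / 1.4558e+09 = 0.2060723 m
L = lambda / 2 = 0.2060723 / 2 = 0.1030 m

0.1030 m


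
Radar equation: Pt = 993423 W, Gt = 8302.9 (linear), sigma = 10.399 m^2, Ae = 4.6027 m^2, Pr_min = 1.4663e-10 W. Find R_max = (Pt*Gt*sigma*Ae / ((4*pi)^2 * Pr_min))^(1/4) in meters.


R^4 = 993423*8302.9*10.399*4.6027 / ((4*pi)^2 * 1.4663e-10) = 1.705005e+19
R_max = 1.705005e+19^0.25 = 64259 m

64259 m


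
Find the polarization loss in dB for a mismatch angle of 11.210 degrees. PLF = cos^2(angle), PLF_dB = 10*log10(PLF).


PLF_linear = cos^2(11.210 deg) = 0.9622065
PLF_dB = 10 * log10(0.9622065) = -0.1673 dB

-0.1673 dB


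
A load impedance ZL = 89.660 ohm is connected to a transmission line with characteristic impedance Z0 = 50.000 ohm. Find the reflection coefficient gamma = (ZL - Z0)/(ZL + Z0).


gamma = (89.660 - 50.000) / (89.660 + 50.000) = 0.2840

0.2840


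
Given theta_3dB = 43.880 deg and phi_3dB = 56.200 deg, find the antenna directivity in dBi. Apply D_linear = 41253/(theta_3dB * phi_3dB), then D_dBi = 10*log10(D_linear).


D_linear = 41253 / (43.880 * 56.200) = 16.72833
D_dBi = 10 * log10(16.72833) = 12.23 dBi

12.23 dBi


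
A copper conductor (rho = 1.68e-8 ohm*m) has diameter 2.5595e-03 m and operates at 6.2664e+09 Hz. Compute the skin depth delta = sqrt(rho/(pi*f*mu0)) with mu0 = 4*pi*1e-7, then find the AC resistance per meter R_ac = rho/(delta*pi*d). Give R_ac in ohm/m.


delta = sqrt(1.68e-8 / (pi * 6.2664e+09 * 4*pi*1e-7)) = 8.240731e-07 m
R_ac = 1.68e-8 / (8.240731e-07 * pi * 2.5595e-03) = 2.535 ohm/m

2.535 ohm/m


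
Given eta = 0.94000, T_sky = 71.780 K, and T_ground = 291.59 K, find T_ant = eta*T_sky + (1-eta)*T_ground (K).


T_ant = 0.94000 * 71.780 + (1 - 0.94000) * 291.59 = 84.97 K

84.97 K


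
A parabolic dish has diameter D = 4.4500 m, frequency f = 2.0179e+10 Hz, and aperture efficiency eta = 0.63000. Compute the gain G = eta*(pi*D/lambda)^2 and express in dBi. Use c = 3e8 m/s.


lambda = c / f = 3.0000e+08 / 2.0179e+10 = 0.01486694 m
G_linear = 0.63000 * (pi * 4.4500 / 0.01486694)^2 = 557079.5
G_dBi = 10 * log10(557079.5) = 57.46 dBi

57.46 dBi


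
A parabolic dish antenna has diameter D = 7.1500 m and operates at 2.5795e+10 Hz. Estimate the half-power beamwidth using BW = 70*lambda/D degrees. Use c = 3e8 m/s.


lambda = c / f = 3.0000e+08 / 2.5795e+10 = 0.01163016 m
BW = 70 * 0.01163016 / 7.1500 = 0.1139 deg

0.1139 deg


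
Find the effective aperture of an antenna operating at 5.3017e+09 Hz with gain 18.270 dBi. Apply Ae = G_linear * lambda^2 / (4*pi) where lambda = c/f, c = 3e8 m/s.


lambda = c / f = 3.0000e+08 / 5.3017e+09 = 0.05658562 m
G_linear = 10^(18.270/10) = 67.14289
Ae = G_linear * lambda^2 / (4*pi) = 67.14289 * 0.05658562^2 / (4*pi) = 0.01711 m^2

0.01711 m^2


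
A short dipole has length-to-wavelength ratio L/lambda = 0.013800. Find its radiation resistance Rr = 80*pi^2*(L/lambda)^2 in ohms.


Rr = 80 * pi^2 * (0.013800)^2 = 80 * 9.869604 * 1.904400e-04 = 0.1504 ohm

0.1504 ohm


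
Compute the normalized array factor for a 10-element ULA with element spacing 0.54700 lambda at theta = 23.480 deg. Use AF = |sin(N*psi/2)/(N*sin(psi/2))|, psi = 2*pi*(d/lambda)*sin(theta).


psi = 2*pi*0.54700*sin(23.480 deg) = 1.369361 rad
AF = |sin(10*1.369361/2) / (10*sin(1.369361/2))| = 0.08448

0.08448


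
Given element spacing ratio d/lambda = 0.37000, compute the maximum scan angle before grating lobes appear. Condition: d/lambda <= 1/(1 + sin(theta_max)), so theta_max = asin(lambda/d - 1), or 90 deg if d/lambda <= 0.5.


lambda/d - 1 = 1/0.37000 - 1 = 1.702703 >= 1
d/lambda <= 0.5, so the array can scan to endfire without grating lobes: theta_max = 90 deg

90 deg


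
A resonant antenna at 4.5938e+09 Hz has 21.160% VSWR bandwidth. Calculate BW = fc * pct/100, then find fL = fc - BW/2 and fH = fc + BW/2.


BW = 4.5938e+09 * 21.160/100 = 9.720481e+08 Hz
fL = 4.5938e+09 - 9.720481e+08/2 = 4.108e+09 Hz
fH = 4.5938e+09 + 9.720481e+08/2 = 5.080e+09 Hz

BW=9.720e+08 Hz, fL=4.108e+09 Hz, fH=5.080e+09 Hz


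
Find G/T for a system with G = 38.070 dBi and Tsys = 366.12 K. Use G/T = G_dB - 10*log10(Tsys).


G/T = 38.070 - 10*log10(366.12) = 38.070 - 25.63623 = 12.43 dB/K

12.43 dB/K


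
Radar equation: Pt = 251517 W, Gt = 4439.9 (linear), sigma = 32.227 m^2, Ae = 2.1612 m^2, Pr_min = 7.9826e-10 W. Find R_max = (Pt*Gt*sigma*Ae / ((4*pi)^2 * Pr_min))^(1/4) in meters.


R^4 = 251517*4439.9*32.227*2.1612 / ((4*pi)^2 * 7.9826e-10) = 6.170087e+17
R_max = 6.170087e+17^0.25 = 28027 m

28027 m


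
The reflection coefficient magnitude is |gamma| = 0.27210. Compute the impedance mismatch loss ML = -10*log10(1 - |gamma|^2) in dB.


ML = -10 * log10(1 - 0.27210^2) = -10 * log10(0.92596159) = 0.3341 dB

0.3341 dB


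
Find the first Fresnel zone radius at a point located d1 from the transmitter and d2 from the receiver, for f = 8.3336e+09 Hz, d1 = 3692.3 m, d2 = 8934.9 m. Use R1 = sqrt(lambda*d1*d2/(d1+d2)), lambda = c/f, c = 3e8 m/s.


lambda = c / f = 3.0000e+08 / 8.3336e+09 = 0.03599885 m
R1 = sqrt(0.03599885 * 3692.3 * 8934.9 / (3692.3 + 8934.9)) = 9.698 m

9.698 m


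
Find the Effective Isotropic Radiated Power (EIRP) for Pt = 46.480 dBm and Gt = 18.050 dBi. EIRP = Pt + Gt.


EIRP = Pt + Gt = 46.480 + 18.050 = 64.53 dBm

64.53 dBm


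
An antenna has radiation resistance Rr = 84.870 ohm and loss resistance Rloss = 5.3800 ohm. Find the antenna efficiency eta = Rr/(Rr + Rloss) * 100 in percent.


eta = 84.870 / (84.870 + 5.3800) * 100 = 94.04%

94.04%


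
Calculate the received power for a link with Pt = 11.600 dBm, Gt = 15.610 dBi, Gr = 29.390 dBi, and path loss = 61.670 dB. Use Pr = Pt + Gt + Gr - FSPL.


Pr = 11.600 + 15.610 + 29.390 - 61.670 = -5.07 dBm

-5.07 dBm


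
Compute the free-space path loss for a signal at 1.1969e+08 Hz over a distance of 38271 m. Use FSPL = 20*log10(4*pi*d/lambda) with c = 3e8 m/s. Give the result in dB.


lambda = c / f = 3.0000e+08 / 1.1969e+08 = 2.506475 m
FSPL = 20 * log10(4*pi*38271/2.506475) = 105.7 dB

105.7 dB


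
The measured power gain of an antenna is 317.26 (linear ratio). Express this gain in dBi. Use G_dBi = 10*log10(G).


G_dBi = 10 * log10(317.26) = 25.01 dBi

25.01 dBi


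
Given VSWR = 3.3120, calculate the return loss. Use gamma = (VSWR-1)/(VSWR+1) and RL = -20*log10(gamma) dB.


gamma = (3.3120 - 1) / (3.3120 + 1) = 0.5361781
RL = -20 * log10(0.5361781) = 5.414 dB

5.414 dB


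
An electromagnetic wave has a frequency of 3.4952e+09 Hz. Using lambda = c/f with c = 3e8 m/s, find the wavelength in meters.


lambda = c / f = 3.0000e+08 / 3.4952e+09 = 0.08583 m

0.08583 m


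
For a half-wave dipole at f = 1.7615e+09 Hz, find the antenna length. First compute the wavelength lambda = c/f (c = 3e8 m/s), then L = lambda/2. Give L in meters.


lambda = c / f = 3.0000e+08 / 1.7615e+09 = 0.1703094 m
L = lambda / 2 = 0.1703094 / 2 = 0.08515 m

0.08515 m


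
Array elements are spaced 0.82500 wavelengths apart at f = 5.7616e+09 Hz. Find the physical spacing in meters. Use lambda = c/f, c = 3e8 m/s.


lambda = c / f = 3.0000e+08 / 5.7616e+09 = 0.05206887 m
d = 0.82500 * 0.05206887 = 0.04296 m

0.04296 m


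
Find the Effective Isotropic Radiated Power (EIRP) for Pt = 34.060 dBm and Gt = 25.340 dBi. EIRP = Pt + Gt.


EIRP = Pt + Gt = 34.060 + 25.340 = 59.40 dBm

59.40 dBm


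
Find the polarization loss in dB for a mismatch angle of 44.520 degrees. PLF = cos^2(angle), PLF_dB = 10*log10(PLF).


PLF_linear = cos^2(44.520 deg) = 0.5083772
PLF_dB = 10 * log10(0.5083772) = -2.938 dB

-2.938 dB


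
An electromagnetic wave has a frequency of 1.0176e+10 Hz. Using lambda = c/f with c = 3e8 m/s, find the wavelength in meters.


lambda = c / f = 3.0000e+08 / 1.0176e+10 = 0.02948 m

0.02948 m


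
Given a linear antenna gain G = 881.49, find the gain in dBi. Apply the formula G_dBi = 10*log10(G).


G_dBi = 10 * log10(881.49) = 29.45 dBi

29.45 dBi


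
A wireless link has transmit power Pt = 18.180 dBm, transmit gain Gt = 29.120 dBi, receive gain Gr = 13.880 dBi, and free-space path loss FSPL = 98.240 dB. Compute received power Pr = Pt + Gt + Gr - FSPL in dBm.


Pr = 18.180 + 29.120 + 13.880 - 98.240 = -37.06 dBm

-37.06 dBm


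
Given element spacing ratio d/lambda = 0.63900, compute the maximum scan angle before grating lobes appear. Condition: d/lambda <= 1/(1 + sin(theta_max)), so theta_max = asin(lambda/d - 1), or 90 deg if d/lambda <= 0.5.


lambda/d - 1 = 1/0.63900 - 1 = 0.5649452
theta_max = asin(0.5649452) = 34.40 deg

34.40 deg


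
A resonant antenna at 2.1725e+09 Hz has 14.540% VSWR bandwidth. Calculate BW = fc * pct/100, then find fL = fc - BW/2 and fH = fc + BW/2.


BW = 2.1725e+09 * 14.540/100 = 3.158815e+08 Hz
fL = 2.1725e+09 - 3.158815e+08/2 = 2.015e+09 Hz
fH = 2.1725e+09 + 3.158815e+08/2 = 2.330e+09 Hz

BW=3.159e+08 Hz, fL=2.015e+09 Hz, fH=2.330e+09 Hz


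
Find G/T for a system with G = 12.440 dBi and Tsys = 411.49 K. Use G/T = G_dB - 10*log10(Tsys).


G/T = 12.440 - 10*log10(411.49) = 12.440 - 26.14359 = -13.70 dB/K

-13.70 dB/K


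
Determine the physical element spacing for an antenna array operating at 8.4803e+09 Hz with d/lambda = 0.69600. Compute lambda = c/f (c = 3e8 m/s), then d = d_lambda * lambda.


lambda = c / f = 3.0000e+08 / 8.4803e+09 = 0.03537611 m
d = 0.69600 * 0.03537611 = 0.02462 m

0.02462 m


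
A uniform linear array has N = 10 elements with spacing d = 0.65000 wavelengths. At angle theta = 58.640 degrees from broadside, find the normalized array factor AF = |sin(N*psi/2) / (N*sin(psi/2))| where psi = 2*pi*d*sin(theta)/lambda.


psi = 2*pi*0.65000*sin(58.640 deg) = 3.487446 rad
AF = |sin(10*3.487446/2) / (10*sin(3.487446/2))| = 0.1002

0.1002


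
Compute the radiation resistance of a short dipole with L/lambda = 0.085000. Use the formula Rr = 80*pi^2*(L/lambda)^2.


Rr = 80 * pi^2 * (0.085000)^2 = 80 * 9.869604 * 7.225000e-03 = 5.705 ohm

5.705 ohm


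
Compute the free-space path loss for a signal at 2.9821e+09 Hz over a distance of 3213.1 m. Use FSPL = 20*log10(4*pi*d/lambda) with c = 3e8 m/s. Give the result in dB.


lambda = c / f = 3.0000e+08 / 2.9821e+09 = 0.1006002 m
FSPL = 20 * log10(4*pi*3213.1/0.1006002) = 112.1 dB

112.1 dB


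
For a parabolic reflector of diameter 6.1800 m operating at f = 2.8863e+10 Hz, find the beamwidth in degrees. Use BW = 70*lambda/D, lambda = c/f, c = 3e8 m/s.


lambda = c / f = 3.0000e+08 / 2.8863e+10 = 0.01039393 m
BW = 70 * 0.01039393 / 6.1800 = 0.1177 deg

0.1177 deg


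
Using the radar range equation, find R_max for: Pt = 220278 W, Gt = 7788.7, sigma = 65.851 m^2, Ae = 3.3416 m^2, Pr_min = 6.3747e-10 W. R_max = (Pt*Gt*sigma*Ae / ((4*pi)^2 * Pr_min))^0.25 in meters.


R^4 = 220278*7788.7*65.851*3.3416 / ((4*pi)^2 * 6.3747e-10) = 3.750364e+18
R_max = 3.750364e+18^0.25 = 44007 m

44007 m


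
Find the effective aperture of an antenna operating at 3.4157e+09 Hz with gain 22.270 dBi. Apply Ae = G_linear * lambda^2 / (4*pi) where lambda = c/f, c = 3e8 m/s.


lambda = c / f = 3.0000e+08 / 3.4157e+09 = 0.08782973 m
G_linear = 10^(22.270/10) = 168.6553
Ae = G_linear * lambda^2 / (4*pi) = 168.6553 * 0.08782973^2 / (4*pi) = 0.1035 m^2

0.1035 m^2


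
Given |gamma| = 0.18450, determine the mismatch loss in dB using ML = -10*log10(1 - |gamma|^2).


ML = -10 * log10(1 - 0.18450^2) = -10 * log10(0.96595975) = 0.1504 dB

0.1504 dB


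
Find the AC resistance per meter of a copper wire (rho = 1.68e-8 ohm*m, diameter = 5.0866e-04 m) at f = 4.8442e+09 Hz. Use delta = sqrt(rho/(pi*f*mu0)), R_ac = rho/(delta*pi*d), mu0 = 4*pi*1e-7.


delta = sqrt(1.68e-8 / (pi * 4.8442e+09 * 4*pi*1e-7)) = 9.372679e-07 m
R_ac = 1.68e-8 / (9.372679e-07 * pi * 5.0866e-04) = 11.22 ohm/m

11.22 ohm/m


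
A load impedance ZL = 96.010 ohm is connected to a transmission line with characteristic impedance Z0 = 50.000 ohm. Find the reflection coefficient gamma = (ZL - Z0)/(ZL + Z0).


gamma = (96.010 - 50.000) / (96.010 + 50.000) = 0.3151

0.3151


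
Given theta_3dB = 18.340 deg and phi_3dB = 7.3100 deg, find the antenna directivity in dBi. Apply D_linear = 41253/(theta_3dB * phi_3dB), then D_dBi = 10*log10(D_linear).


D_linear = 41253 / (18.340 * 7.3100) = 307.7080
D_dBi = 10 * log10(307.7080) = 24.88 dBi

24.88 dBi


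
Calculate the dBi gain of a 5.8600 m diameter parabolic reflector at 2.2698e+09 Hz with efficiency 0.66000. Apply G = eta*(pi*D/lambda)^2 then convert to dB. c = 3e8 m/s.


lambda = c / f = 3.0000e+08 / 2.2698e+09 = 0.1321702 m
G_linear = 0.66000 * (pi * 5.8600 / 0.1321702)^2 = 12804.77
G_dBi = 10 * log10(12804.77) = 41.07 dBi

41.07 dBi


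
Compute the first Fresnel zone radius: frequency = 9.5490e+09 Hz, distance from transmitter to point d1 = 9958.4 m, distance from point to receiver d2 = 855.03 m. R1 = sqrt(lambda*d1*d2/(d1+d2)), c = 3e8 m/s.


lambda = c / f = 3.0000e+08 / 9.5490e+09 = 0.03141690 m
R1 = sqrt(0.03141690 * 9958.4 * 855.03 / (9958.4 + 855.03)) = 4.974 m

4.974 m


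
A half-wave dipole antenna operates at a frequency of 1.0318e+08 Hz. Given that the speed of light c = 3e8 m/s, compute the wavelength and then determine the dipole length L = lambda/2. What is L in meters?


lambda = c / f = 3.0000e+08 / 1.0318e+08 = 2.907540 m
L = lambda / 2 = 2.907540 / 2 = 1.454 m

1.454 m


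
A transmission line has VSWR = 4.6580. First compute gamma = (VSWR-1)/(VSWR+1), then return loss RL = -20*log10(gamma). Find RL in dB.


gamma = (4.6580 - 1) / (4.6580 + 1) = 0.6465182
RL = -20 * log10(0.6465182) = 3.788 dB

3.788 dB


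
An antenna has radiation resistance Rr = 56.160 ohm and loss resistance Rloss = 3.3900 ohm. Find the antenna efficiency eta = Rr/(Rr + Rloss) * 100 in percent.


eta = 56.160 / (56.160 + 3.3900) * 100 = 94.31%

94.31%


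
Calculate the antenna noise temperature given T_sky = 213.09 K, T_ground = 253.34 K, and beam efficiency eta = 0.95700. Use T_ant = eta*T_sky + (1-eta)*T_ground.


T_ant = 0.95700 * 213.09 + (1 - 0.95700) * 253.34 = 214.8 K

214.8 K


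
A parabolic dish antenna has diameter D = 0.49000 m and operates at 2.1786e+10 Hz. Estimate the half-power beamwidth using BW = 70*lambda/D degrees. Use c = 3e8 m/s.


lambda = c / f = 3.0000e+08 / 2.1786e+10 = 0.01377031 m
BW = 70 * 0.01377031 / 0.49000 = 1.967 deg

1.967 deg


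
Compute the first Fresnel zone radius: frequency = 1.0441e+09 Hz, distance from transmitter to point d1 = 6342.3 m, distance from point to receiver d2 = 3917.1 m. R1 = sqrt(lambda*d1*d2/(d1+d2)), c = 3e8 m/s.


lambda = c / f = 3.0000e+08 / 1.0441e+09 = 0.2873288 m
R1 = sqrt(0.2873288 * 6342.3 * 3917.1 / (6342.3 + 3917.1)) = 26.38 m

26.38 m


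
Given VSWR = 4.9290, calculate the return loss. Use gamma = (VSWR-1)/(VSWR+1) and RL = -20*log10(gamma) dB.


gamma = (4.9290 - 1) / (4.9290 + 1) = 0.6626750
RL = -20 * log10(0.6626750) = 3.574 dB

3.574 dB


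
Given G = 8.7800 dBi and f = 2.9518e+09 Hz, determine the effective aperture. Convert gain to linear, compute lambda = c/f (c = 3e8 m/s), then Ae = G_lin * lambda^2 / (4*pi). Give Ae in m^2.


lambda = c / f = 3.0000e+08 / 2.9518e+09 = 0.1016329 m
G_linear = 10^(8.7800/10) = 7.550922
Ae = G_linear * lambda^2 / (4*pi) = 7.550922 * 0.1016329^2 / (4*pi) = 6.207e-03 m^2

6.207e-03 m^2


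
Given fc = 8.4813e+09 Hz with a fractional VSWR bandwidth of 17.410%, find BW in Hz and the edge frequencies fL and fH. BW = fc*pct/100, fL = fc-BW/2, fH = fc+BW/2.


BW = 8.4813e+09 * 17.410/100 = 1.476594e+09 Hz
fL = 8.4813e+09 - 1.476594e+09/2 = 7.743e+09 Hz
fH = 8.4813e+09 + 1.476594e+09/2 = 9.220e+09 Hz

BW=1.477e+09 Hz, fL=7.743e+09 Hz, fH=9.220e+09 Hz


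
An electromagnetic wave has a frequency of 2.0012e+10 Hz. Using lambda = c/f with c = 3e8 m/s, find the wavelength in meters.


lambda = c / f = 3.0000e+08 / 2.0012e+10 = 0.01499 m

0.01499 m


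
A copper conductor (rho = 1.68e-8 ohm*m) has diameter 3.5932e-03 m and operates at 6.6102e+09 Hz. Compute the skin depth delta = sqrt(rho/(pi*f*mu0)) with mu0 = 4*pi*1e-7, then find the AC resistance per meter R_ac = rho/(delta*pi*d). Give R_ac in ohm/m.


delta = sqrt(1.68e-8 / (pi * 6.6102e+09 * 4*pi*1e-7)) = 8.023567e-07 m
R_ac = 1.68e-8 / (8.023567e-07 * pi * 3.5932e-03) = 1.855 ohm/m

1.855 ohm/m


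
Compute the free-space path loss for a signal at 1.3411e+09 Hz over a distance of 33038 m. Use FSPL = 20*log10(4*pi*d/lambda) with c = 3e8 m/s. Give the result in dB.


lambda = c / f = 3.0000e+08 / 1.3411e+09 = 0.2236970 m
FSPL = 20 * log10(4*pi*33038/0.2236970) = 125.4 dB

125.4 dB


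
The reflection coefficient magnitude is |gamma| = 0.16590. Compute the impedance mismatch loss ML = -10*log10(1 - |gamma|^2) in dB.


ML = -10 * log10(1 - 0.16590^2) = -10 * log10(0.97247719) = 0.1212 dB

0.1212 dB


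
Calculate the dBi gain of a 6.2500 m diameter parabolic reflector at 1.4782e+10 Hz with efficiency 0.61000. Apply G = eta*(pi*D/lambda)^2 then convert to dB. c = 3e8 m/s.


lambda = c / f = 3.0000e+08 / 1.4782e+10 = 0.02029495 m
G_linear = 0.61000 * (pi * 6.2500 / 0.02029495)^2 = 570970.5
G_dBi = 10 * log10(570970.5) = 57.57 dBi

57.57 dBi


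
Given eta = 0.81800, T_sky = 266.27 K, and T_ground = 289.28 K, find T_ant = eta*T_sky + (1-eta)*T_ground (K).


T_ant = 0.81800 * 266.27 + (1 - 0.81800) * 289.28 = 270.5 K

270.5 K


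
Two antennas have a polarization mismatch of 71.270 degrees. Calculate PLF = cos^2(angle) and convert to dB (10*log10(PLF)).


PLF_linear = cos^2(71.270 deg) = 0.1031109
PLF_dB = 10 * log10(0.1031109) = -9.867 dB

-9.867 dB


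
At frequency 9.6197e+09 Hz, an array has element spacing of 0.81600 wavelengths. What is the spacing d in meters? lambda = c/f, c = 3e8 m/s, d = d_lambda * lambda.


lambda = c / f = 3.0000e+08 / 9.6197e+09 = 0.03118600 m
d = 0.81600 * 0.03118600 = 0.02545 m

0.02545 m


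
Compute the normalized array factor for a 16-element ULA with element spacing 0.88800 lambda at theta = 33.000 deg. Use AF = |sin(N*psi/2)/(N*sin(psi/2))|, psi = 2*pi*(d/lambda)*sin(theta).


psi = 2*pi*0.88800*sin(33.000 deg) = 3.038796 rad
AF = |sin(16*3.038796/2) / (16*sin(3.038796/2))| = 0.04586

0.04586


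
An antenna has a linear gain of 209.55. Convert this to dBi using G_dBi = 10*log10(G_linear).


G_dBi = 10 * log10(209.55) = 23.21 dBi

23.21 dBi


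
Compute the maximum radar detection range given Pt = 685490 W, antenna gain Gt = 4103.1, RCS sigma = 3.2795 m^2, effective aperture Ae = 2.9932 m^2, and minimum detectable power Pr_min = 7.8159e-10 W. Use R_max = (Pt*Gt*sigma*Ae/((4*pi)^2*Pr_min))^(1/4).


R^4 = 685490*4103.1*3.2795*2.9932 / ((4*pi)^2 * 7.8159e-10) = 2.236958e+17
R_max = 2.236958e+17^0.25 = 21748 m

21748 m


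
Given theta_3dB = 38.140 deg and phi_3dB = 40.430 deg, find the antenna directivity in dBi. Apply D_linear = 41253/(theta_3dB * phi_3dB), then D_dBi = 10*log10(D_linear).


D_linear = 41253 / (38.140 * 40.430) = 26.75291
D_dBi = 10 * log10(26.75291) = 14.27 dBi

14.27 dBi


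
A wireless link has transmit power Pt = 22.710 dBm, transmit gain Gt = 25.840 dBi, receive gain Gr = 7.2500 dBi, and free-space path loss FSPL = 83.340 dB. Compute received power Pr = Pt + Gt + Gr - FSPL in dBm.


Pr = 22.710 + 25.840 + 7.2500 - 83.340 = -27.54 dBm

-27.54 dBm


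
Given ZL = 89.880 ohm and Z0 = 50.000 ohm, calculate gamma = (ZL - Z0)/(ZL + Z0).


gamma = (89.880 - 50.000) / (89.880 + 50.000) = 0.2851

0.2851


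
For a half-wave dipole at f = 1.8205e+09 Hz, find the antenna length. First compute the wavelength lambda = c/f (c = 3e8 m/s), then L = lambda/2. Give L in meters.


lambda = c / f = 3.0000e+08 / 1.8205e+09 = 0.1647899 m
L = lambda / 2 = 0.1647899 / 2 = 0.08239 m

0.08239 m


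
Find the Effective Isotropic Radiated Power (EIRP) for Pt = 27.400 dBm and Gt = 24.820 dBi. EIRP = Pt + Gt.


EIRP = Pt + Gt = 27.400 + 24.820 = 52.22 dBm

52.22 dBm


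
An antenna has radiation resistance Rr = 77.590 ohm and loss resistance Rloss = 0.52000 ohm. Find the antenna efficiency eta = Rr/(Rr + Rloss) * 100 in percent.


eta = 77.590 / (77.590 + 0.52000) * 100 = 99.33%

99.33%


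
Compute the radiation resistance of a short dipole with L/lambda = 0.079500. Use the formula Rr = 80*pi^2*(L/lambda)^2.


Rr = 80 * pi^2 * (0.079500)^2 = 80 * 9.869604 * 6.320250e-03 = 4.990 ohm

4.990 ohm


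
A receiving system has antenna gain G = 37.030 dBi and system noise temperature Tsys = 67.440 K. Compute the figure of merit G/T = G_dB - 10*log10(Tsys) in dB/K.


G/T = 37.030 - 10*log10(67.440) = 37.030 - 18.28918 = 18.74 dB/K

18.74 dB/K


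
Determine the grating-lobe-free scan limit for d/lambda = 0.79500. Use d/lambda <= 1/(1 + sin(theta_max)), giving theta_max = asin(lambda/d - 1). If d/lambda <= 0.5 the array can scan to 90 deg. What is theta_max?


lambda/d - 1 = 1/0.79500 - 1 = 0.2578616
theta_max = asin(0.2578616) = 14.94 deg

14.94 deg


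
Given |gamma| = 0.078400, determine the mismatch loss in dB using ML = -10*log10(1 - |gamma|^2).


ML = -10 * log10(1 - 0.078400^2) = -10 * log10(0.99385344) = 0.02678 dB

0.02678 dB


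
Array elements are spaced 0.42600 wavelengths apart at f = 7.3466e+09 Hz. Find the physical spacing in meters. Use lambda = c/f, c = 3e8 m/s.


lambda = c / f = 3.0000e+08 / 7.3466e+09 = 0.04083522 m
d = 0.42600 * 0.04083522 = 0.01740 m

0.01740 m


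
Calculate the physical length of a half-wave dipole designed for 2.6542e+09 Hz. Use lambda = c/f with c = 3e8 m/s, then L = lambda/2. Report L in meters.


lambda = c / f = 3.0000e+08 / 2.6542e+09 = 0.1130284 m
L = lambda / 2 = 0.1130284 / 2 = 0.05651 m

0.05651 m


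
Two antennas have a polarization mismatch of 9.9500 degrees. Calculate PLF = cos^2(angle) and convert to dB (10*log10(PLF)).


PLF_linear = cos^2(9.9500 deg) = 0.9701441
PLF_dB = 10 * log10(0.9701441) = -0.1316 dB

-0.1316 dB


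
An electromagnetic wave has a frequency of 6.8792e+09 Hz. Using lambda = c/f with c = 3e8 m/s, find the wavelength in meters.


lambda = c / f = 3.0000e+08 / 6.8792e+09 = 0.04361 m

0.04361 m


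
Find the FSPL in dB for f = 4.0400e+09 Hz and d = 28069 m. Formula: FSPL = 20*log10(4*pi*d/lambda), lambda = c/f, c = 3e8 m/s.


lambda = c / f = 3.0000e+08 / 4.0400e+09 = 0.07425743 m
FSPL = 20 * log10(4*pi*28069/0.07425743) = 133.5 dB

133.5 dB


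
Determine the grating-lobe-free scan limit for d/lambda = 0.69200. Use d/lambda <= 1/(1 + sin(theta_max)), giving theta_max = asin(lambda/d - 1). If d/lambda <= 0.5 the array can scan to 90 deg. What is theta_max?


lambda/d - 1 = 1/0.69200 - 1 = 0.4450867
theta_max = asin(0.4450867) = 26.43 deg

26.43 deg


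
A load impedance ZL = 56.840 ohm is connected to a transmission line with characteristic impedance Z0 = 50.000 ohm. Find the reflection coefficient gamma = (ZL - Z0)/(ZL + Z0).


gamma = (56.840 - 50.000) / (56.840 + 50.000) = 0.06402

0.06402


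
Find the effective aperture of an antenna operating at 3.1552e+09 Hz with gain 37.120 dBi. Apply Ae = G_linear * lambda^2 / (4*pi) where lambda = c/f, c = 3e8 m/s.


lambda = c / f = 3.0000e+08 / 3.1552e+09 = 0.09508114 m
G_linear = 10^(37.120/10) = 5152.286
Ae = G_linear * lambda^2 / (4*pi) = 5152.286 * 0.09508114^2 / (4*pi) = 3.707 m^2

3.707 m^2


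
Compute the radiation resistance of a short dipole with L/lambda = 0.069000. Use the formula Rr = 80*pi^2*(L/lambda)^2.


Rr = 80 * pi^2 * (0.069000)^2 = 80 * 9.869604 * 4.761000e-03 = 3.759 ohm

3.759 ohm


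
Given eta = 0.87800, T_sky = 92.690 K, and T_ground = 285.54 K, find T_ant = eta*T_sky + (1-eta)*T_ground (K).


T_ant = 0.87800 * 92.690 + (1 - 0.87800) * 285.54 = 116.2 K

116.2 K


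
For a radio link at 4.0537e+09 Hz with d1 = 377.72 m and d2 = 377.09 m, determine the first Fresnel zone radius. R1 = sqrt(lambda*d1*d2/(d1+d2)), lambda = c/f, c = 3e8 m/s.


lambda = c / f = 3.0000e+08 / 4.0537e+09 = 0.07400646 m
R1 = sqrt(0.07400646 * 377.72 * 377.09 / (377.72 + 377.09)) = 3.737 m

3.737 m


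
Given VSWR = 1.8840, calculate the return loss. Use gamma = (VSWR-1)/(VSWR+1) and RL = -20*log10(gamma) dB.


gamma = (1.8840 - 1) / (1.8840 + 1) = 0.3065187
RL = -20 * log10(0.3065187) = 10.27 dB

10.27 dB


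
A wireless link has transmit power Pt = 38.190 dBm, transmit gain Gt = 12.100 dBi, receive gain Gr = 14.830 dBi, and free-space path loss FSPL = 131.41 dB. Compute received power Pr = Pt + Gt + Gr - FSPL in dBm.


Pr = 38.190 + 12.100 + 14.830 - 131.41 = -66.29 dBm

-66.29 dBm


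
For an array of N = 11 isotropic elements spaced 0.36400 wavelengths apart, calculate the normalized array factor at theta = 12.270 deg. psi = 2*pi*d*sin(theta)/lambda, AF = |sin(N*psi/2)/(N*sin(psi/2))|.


psi = 2*pi*0.36400*sin(12.270 deg) = 0.4860473 rad
AF = |sin(11*0.4860473/2) / (11*sin(0.4860473/2))| = 0.1705

0.1705


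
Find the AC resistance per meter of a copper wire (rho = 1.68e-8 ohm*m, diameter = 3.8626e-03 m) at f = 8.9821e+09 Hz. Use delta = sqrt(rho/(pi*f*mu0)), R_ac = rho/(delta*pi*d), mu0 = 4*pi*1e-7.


delta = sqrt(1.68e-8 / (pi * 8.9821e+09 * 4*pi*1e-7)) = 6.883128e-07 m
R_ac = 1.68e-8 / (6.883128e-07 * pi * 3.8626e-03) = 2.011 ohm/m

2.011 ohm/m


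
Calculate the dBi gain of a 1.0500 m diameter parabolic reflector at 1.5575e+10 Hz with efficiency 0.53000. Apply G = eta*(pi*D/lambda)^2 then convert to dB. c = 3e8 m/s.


lambda = c / f = 3.0000e+08 / 1.5575e+10 = 0.01926164 m
G_linear = 0.53000 * (pi * 1.0500 / 0.01926164)^2 = 15544.18
G_dBi = 10 * log10(15544.18) = 41.92 dBi

41.92 dBi


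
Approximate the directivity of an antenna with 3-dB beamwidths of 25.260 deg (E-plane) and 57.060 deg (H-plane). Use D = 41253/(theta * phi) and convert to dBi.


D_linear = 41253 / (25.260 * 57.060) = 28.62137
D_dBi = 10 * log10(28.62137) = 14.57 dBi

14.57 dBi


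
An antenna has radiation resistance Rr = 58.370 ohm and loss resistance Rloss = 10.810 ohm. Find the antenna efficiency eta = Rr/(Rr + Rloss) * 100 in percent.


eta = 58.370 / (58.370 + 10.810) * 100 = 84.37%

84.37%


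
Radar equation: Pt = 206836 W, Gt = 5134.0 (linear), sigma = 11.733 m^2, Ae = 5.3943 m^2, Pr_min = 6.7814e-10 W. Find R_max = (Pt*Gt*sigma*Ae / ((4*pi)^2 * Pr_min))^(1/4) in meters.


R^4 = 206836*5134.0*11.733*5.3943 / ((4*pi)^2 * 6.7814e-10) = 6.276060e+17
R_max = 6.276060e+17^0.25 = 28146 m

28146 m


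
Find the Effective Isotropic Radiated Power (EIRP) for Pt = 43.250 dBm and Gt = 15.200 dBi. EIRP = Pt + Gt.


EIRP = Pt + Gt = 43.250 + 15.200 = 58.45 dBm

58.45 dBm


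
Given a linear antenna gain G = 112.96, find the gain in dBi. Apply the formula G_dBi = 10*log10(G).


G_dBi = 10 * log10(112.96) = 20.53 dBi

20.53 dBi


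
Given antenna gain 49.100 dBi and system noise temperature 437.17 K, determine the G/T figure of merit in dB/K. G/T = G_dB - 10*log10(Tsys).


G/T = 49.100 - 10*log10(437.17) = 49.100 - 26.40650 = 22.69 dB/K

22.69 dB/K
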